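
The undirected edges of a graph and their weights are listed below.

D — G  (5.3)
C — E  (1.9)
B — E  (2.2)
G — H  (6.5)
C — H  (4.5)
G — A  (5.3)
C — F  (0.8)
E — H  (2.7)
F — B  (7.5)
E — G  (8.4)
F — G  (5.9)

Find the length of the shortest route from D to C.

12

Running Dijkstra from D:
D: 0
G: 5.3  (via D)
A: 10.6  (via G)
F: 11.2  (via G)
H: 11.8  (via G)
C: 12  (via F)
Shortest route: D–G–F–C = 12.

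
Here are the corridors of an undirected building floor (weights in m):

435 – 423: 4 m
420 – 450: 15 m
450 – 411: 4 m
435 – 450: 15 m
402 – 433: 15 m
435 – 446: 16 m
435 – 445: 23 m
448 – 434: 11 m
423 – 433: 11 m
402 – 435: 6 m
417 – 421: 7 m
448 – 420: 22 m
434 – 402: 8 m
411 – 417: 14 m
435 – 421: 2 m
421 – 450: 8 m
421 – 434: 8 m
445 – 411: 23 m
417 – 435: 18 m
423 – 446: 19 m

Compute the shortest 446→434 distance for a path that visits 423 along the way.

Shortest 446→423: 446–423 = 19
Best 423 to 434: 423–435–421–434 costing 14
Total via 423: 19 + 14 = 33 m.

33 m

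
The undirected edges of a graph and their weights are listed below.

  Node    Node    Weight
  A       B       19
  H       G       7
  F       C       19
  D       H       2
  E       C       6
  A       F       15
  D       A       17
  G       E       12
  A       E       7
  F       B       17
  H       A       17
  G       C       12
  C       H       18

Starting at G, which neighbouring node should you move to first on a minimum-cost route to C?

C

Enumerating some paths:
G - H - C: 7+18 = 25
G - E - C: 12+6 = 18
G - C: 12 = 12
Cheapest is G - C at 12.
So from G the first move is to C.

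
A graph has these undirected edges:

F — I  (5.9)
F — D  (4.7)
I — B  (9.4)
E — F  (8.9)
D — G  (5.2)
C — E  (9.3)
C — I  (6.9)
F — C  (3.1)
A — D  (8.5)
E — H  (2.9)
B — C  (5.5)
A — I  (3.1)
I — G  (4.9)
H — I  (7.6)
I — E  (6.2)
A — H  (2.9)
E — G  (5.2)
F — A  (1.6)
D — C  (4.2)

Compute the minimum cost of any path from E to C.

Running Dijkstra from E:
E: 0
H: 2.9  (via E)
G: 5.2  (via E)
A: 5.8  (via H)
I: 6.2  (via E)
F: 7.4  (via A)
C: 9.3  (via E)
Shortest route: E → C = 9.3.

9.3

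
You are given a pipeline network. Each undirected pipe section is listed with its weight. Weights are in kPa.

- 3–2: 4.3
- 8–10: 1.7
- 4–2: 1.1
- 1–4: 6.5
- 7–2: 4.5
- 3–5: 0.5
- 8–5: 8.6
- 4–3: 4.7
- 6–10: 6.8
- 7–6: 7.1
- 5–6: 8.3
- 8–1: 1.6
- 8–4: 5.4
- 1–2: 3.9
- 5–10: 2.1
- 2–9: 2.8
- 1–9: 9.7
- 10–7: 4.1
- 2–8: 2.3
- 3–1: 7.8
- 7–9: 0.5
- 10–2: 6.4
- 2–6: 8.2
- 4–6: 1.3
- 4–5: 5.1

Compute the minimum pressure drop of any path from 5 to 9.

6.7 kPa

Candidate routes:
5 → 10 → 8 → 2 → 9: 2.1+1.7+2.3+2.8 = 8.9
5 → 3 → 2 → 9: 0.5+4.3+2.8 = 7.6
5 → 10 → 7 → 9: 2.1+4.1+0.5 = 6.7
5 → 4 → 2 → 9: 5.1+1.1+2.8 = 9
Cheapest is 5 → 10 → 7 → 9 at 6.7 kPa.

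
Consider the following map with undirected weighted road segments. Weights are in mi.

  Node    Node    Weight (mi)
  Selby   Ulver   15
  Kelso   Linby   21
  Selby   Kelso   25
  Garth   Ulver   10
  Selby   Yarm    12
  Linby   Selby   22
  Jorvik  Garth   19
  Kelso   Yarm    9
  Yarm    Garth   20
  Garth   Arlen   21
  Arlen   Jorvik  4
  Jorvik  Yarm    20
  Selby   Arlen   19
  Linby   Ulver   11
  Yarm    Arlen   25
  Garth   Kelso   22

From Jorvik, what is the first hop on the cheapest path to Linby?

Garth

Compare a few routes:
Jorvik - Arlen - Selby - Linby: 4+19+22 = 45
Jorvik - Garth - Ulver - Linby: 19+10+11 = 40
Jorvik - Arlen - Selby - Ulver - Linby: 4+19+15+11 = 49
Jorvik - Arlen - Garth - Ulver - Linby: 4+21+10+11 = 46
Cheapest is Jorvik - Garth - Ulver - Linby at 40 mi.
So from Jorvik the first move is to Garth.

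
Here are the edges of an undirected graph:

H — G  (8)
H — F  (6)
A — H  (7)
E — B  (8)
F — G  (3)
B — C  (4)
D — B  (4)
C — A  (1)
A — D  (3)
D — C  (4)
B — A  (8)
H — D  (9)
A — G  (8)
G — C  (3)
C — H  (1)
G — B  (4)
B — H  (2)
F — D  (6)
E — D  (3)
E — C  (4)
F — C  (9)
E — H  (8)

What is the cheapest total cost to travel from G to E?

7

Shortest distances from G:
G: 0
C: 3  (via G)
F: 3  (via G)
A: 4  (via C)
B: 4  (via G)
H: 4  (via C)
D: 7  (via C)
E: 7  (via C)
Shortest route: G → C → E = 7.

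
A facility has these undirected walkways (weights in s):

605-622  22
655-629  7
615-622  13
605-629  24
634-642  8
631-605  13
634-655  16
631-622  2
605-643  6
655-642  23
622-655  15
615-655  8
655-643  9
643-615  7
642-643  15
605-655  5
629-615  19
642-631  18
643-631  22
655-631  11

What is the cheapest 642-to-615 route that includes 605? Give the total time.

Best 642 to 605: 642 → 643 → 605 costing 21
Best 605 to 615: 605 → 655 → 615 costing 13
Total via 605: 21 + 13 = 34 s.

34 s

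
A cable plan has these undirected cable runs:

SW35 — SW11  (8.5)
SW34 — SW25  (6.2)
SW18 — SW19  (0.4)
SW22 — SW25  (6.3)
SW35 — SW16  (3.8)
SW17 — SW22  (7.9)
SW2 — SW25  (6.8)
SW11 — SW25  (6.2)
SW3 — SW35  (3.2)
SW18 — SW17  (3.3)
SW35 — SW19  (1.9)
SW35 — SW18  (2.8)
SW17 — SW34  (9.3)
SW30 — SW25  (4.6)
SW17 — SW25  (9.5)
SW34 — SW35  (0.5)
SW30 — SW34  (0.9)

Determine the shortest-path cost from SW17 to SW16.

Candidate routes:
SW17–SW18–SW19–SW35–SW16: 3.3+0.4+1.9+3.8 = 9.4
SW17–SW18–SW35–SW16: 3.3+2.8+3.8 = 9.9
SW17–SW34–SW35–SW16: 9.3+0.5+3.8 = 13.6
Cheapest is SW17–SW18–SW19–SW35–SW16 at 9.4.

9.4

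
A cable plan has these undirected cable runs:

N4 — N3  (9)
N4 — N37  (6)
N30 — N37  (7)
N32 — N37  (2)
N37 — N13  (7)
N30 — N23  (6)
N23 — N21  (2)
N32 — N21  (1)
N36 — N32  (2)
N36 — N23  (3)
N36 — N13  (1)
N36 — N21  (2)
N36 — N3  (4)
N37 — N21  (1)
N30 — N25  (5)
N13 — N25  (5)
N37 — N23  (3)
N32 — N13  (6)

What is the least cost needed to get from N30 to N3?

Settle nodes by increasing distance from N30:
N30: 0
N25: 5  (via N30)
N23: 6  (via N30)
N37: 7  (via N30)
N21: 8  (via N23)
N32: 9  (via N37)
N36: 9  (via N23)
N13: 10  (via N25)
N3: 13  (via N36)
Shortest route: N30–N23–N36–N3 = 13.

13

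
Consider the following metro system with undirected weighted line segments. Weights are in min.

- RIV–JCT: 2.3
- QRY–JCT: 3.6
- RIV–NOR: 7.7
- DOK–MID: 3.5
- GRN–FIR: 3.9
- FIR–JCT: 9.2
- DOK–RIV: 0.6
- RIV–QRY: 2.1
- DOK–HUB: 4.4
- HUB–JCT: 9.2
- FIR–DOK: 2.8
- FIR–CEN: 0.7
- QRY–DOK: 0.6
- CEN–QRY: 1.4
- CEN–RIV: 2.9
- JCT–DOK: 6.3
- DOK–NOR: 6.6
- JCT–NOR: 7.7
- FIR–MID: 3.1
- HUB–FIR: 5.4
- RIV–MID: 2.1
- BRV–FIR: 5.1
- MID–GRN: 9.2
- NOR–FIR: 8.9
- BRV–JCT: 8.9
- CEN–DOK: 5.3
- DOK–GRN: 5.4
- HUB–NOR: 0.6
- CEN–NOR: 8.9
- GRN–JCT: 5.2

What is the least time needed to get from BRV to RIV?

8.4 min

Settle nodes by increasing distance from BRV:
BRV: 0
FIR: 5.1  (via BRV)
CEN: 5.8  (via FIR)
QRY: 7.2  (via CEN)
DOK: 7.8  (via QRY)
MID: 8.2  (via FIR)
RIV: 8.4  (via DOK)
Shortest route: BRV–FIR–CEN–QRY–DOK–RIV = 8.4 min.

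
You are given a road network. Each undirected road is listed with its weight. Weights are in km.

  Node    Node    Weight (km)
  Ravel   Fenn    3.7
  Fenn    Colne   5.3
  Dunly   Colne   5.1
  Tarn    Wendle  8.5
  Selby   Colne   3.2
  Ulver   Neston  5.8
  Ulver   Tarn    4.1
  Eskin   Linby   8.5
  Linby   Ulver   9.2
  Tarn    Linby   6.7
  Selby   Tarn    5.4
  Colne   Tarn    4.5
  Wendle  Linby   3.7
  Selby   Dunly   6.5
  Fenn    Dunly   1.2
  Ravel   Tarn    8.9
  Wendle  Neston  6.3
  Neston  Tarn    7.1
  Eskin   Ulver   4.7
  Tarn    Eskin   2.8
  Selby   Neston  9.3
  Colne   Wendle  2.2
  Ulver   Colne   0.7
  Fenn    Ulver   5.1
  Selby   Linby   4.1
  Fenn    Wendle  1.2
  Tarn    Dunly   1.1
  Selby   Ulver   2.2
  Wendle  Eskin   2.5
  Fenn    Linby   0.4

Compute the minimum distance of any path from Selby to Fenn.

Compare a few routes:
Selby–Ulver–Colne–Wendle–Fenn: 2.2+0.7+2.2+1.2 = 6.3
Selby–Linby–Fenn: 4.1+0.4 = 4.5
Cheapest is Selby–Linby–Fenn at 4.5 km.

4.5 km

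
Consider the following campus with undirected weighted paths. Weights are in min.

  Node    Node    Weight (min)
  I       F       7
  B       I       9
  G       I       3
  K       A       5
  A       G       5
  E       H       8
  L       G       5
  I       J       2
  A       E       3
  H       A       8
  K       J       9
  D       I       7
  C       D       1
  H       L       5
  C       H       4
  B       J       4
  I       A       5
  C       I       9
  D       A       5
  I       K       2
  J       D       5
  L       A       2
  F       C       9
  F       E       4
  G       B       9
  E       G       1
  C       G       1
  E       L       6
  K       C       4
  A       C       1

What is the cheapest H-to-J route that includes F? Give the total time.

Best H to F: H–C–G–E–F costing 10
Best F to J: F–I–J costing 9
Total via F: 10 + 9 = 19 min.

19 min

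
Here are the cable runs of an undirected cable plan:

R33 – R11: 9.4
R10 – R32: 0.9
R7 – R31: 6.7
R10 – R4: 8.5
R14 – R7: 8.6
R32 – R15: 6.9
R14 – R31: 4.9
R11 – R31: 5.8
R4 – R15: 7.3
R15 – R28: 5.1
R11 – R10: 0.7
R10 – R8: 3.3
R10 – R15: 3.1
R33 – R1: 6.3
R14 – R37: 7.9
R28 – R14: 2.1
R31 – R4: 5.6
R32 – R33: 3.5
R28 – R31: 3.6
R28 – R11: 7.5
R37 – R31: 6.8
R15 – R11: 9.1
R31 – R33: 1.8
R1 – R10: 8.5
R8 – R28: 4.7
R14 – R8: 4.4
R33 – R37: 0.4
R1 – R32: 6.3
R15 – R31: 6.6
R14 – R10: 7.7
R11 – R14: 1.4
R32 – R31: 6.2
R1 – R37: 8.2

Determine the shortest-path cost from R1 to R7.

14.8

Compare a few routes:
R1–R32–R10–R11–R14–R7: 6.3+0.9+0.7+1.4+8.6 = 17.9
R1–R33–R31–R7: 6.3+1.8+6.7 = 14.8
R1–R37–R33–R31–R7: 8.2+0.4+1.8+6.7 = 17.1
The minimum is 14.8 via R1–R33–R31–R7.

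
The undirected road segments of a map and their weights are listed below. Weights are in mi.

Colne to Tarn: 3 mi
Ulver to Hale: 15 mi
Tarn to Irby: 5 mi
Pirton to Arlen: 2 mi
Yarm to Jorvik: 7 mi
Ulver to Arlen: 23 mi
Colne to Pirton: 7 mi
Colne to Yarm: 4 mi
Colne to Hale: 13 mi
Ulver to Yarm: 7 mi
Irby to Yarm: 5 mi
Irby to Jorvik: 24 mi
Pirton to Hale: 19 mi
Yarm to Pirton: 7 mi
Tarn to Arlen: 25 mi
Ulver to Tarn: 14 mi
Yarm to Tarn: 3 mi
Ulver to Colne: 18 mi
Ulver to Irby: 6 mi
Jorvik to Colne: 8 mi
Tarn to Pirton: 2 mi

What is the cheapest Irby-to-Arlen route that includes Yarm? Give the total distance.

Best Irby to Yarm: Irby → Yarm costing 5
Best Yarm to Arlen: Yarm → Tarn → Pirton → Arlen costing 7
Total via Yarm: 5 + 7 = 12 mi.

12 mi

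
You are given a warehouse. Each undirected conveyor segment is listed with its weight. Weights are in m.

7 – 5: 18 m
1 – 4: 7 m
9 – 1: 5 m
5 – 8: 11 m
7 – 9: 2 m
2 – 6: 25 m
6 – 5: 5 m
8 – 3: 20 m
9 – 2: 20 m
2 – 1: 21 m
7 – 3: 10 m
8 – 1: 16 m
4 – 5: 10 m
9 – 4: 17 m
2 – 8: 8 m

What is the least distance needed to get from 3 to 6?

33 m

Enumerating some paths:
3 → 7 → 5 → 6: 10+18+5 = 33
3 → 7 → 9 → 1 → 4 → 5 → 6: 10+2+5+7+10+5 = 39
3 → 8 → 5 → 6: 20+11+5 = 36
The minimum is 33 m via 3 → 7 → 5 → 6.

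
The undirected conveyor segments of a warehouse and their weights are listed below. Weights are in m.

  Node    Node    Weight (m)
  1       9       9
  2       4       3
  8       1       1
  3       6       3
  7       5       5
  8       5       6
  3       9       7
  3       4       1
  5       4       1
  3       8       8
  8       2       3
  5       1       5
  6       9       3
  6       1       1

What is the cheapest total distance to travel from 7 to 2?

Running Dijkstra from 7:
7: 0
5: 5  (via 7)
4: 6  (via 5)
3: 7  (via 4)
2: 9  (via 4)
Shortest route: 7–5–4–2 = 9 m.

9 m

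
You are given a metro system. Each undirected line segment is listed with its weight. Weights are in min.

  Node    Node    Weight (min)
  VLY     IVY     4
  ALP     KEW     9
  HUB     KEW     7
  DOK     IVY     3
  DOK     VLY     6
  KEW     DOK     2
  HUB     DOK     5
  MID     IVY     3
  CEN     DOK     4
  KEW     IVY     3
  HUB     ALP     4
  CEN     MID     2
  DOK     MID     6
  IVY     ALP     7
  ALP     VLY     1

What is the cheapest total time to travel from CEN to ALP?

10 min

Compare a few routes:
CEN–DOK–VLY–ALP: 4+6+1 = 11
CEN–MID–IVY–VLY–ALP: 2+3+4+1 = 10
The minimum is 10 min via CEN–MID–IVY–VLY–ALP.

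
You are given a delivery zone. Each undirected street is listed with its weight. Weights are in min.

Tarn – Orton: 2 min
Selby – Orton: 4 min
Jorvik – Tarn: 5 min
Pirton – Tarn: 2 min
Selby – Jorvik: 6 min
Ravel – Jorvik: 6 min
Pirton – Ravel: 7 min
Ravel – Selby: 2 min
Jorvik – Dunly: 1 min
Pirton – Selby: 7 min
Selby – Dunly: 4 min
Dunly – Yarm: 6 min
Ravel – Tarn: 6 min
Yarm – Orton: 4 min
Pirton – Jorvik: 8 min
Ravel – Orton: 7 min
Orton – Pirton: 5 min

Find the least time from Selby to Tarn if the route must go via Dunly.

Best Selby to Dunly: Selby–Dunly costing 4
Best Dunly to Tarn: Dunly–Jorvik–Tarn costing 6
Total via Dunly: 4 + 6 = 10 min.

10 min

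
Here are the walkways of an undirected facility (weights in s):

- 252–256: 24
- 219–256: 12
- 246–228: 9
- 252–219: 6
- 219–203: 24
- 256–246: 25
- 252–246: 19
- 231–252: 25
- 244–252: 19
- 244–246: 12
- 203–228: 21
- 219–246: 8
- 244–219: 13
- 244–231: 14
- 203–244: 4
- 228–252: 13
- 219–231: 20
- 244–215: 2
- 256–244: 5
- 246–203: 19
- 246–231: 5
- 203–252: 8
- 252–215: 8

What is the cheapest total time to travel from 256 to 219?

12 s

Compare a few routes:
256 - 219: 12 = 12
256 - 244 - 219: 5+13 = 18
The minimum is 12 s via 256 - 219.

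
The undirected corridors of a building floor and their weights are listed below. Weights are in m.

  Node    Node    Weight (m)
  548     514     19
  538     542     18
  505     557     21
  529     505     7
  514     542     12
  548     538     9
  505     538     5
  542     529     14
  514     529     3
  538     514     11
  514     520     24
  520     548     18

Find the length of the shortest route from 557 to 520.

53 m

Shortest distances from 557:
557: 0
505: 21  (via 557)
538: 26  (via 505)
529: 28  (via 505)
514: 31  (via 529)
548: 35  (via 538)
542: 42  (via 529)
520: 53  (via 548)
Shortest route: 557–505–538–548–520 = 53 m.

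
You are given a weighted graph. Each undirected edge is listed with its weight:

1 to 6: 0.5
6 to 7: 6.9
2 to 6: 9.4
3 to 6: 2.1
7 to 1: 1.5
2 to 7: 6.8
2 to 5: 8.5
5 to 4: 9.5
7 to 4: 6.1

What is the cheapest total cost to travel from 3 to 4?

10.2

Candidate routes:
3 - 6 - 7 - 4: 2.1+6.9+6.1 = 15.1
3 - 6 - 2 - 7 - 4: 2.1+9.4+6.8+6.1 = 24.4
3 - 6 - 1 - 7 - 4: 2.1+0.5+1.5+6.1 = 10.2
The minimum is 10.2 via 3 - 6 - 1 - 7 - 4.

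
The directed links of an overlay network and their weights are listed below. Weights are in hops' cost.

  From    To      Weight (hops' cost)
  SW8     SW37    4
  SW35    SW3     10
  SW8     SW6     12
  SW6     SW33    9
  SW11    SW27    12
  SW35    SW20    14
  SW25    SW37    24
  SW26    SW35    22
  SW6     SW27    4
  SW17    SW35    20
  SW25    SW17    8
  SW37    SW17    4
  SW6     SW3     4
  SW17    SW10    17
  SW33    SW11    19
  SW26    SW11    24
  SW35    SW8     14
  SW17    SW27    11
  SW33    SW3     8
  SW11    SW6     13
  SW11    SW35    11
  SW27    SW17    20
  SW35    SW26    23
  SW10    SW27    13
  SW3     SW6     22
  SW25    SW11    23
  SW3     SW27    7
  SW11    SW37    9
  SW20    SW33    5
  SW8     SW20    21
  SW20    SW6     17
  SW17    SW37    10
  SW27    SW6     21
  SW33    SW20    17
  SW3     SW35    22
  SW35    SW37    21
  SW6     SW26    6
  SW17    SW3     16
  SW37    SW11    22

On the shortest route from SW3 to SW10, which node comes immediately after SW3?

Enumerating some paths:
SW3 - SW6 - SW27 - SW17 - SW10: 22+4+20+17 = 63
SW3 - SW27 - SW17 - SW10: 7+20+17 = 44
SW3 - SW35 - SW8 - SW37 - SW17 - SW10: 22+14+4+4+17 = 61
The minimum is 44 hops' cost via SW3 - SW27 - SW17 - SW10.
So from SW3 the first move is to SW27.

SW27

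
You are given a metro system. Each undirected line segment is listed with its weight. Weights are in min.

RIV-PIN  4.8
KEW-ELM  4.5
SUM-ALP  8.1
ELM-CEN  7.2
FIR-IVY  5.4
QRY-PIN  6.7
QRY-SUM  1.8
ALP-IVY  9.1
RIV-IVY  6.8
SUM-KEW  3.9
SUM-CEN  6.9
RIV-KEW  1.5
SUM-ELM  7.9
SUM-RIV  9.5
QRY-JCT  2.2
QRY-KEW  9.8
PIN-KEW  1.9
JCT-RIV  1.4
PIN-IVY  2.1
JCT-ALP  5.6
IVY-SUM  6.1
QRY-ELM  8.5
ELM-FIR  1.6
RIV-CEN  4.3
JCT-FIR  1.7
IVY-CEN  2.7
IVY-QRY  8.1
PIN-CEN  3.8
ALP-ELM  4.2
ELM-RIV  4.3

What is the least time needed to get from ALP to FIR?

5.8 min

Enumerating some paths:
ALP - ELM - FIR: 4.2+1.6 = 5.8
ALP - ELM - RIV - JCT - FIR: 4.2+4.3+1.4+1.7 = 11.6
ALP - JCT - FIR: 5.6+1.7 = 7.3
The minimum is 5.8 min via ALP - ELM - FIR.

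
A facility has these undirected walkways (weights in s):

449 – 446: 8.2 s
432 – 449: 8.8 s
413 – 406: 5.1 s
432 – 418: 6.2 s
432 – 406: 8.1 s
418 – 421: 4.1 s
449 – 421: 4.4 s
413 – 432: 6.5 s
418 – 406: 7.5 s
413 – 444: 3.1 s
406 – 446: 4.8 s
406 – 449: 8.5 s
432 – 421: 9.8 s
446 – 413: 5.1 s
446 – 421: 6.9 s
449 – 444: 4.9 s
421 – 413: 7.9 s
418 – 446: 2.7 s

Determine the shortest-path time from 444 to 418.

Candidate routes:
444–413–421–418: 3.1+7.9+4.1 = 15.1
444–449–421–418: 4.9+4.4+4.1 = 13.4
444–413–446–418: 3.1+5.1+2.7 = 10.9
Cheapest is 444–413–446–418 at 10.9 s.

10.9 s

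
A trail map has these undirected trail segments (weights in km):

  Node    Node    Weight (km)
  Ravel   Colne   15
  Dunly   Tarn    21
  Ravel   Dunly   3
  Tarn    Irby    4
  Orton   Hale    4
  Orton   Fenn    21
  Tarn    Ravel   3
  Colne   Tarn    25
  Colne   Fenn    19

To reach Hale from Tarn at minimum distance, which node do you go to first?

Ravel

Enumerating some paths:
Tarn–Colne–Fenn–Orton–Hale: 25+19+21+4 = 69
Tarn–Ravel–Colne–Fenn–Orton–Hale: 3+15+19+21+4 = 62
Cheapest is Tarn–Ravel–Colne–Fenn–Orton–Hale at 62 km.
So from Tarn the first move is to Ravel.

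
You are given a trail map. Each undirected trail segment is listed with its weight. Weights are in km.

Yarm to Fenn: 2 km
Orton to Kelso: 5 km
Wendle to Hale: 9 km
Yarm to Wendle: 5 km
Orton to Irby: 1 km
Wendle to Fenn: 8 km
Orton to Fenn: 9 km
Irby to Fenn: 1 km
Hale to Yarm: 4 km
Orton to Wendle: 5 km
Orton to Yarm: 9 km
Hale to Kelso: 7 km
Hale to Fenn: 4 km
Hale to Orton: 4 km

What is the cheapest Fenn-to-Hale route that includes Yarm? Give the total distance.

Best Fenn to Yarm: Fenn → Yarm costing 2
Shortest Yarm→Hale: Yarm → Hale = 4
Total via Yarm: 2 + 4 = 6 km.

6 km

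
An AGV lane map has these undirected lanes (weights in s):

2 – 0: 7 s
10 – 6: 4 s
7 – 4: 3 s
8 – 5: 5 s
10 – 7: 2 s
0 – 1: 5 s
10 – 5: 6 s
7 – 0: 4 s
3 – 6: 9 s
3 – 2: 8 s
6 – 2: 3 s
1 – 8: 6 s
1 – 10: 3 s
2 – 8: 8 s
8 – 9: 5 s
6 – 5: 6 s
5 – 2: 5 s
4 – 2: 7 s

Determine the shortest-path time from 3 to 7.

Shortest distances from 3:
3: 0
2: 8  (via 3)
6: 9  (via 3)
5: 13  (via 2)
10: 13  (via 6)
0: 15  (via 2)
4: 15  (via 2)
7: 15  (via 10)
Shortest route: 3 → 6 → 10 → 7 = 15 s.

15 s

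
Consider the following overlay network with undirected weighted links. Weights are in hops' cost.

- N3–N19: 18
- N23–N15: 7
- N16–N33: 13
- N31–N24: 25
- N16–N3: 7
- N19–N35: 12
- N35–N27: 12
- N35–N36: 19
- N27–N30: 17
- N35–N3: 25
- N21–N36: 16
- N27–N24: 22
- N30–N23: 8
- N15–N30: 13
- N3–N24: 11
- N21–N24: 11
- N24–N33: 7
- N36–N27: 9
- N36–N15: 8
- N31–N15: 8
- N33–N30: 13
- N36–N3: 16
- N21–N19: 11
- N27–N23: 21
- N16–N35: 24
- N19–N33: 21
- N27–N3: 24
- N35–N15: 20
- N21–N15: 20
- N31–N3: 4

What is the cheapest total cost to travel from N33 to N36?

Enumerating some paths:
N33 → N24 → N3 → N36: 7+11+16 = 34
N33 → N30 → N23 → N15 → N36: 13+8+7+8 = 36
N33 → N16 → N3 → N36: 13+7+16 = 36
The minimum is 34 hops' cost via N33 → N24 → N3 → N36.

34 hops' cost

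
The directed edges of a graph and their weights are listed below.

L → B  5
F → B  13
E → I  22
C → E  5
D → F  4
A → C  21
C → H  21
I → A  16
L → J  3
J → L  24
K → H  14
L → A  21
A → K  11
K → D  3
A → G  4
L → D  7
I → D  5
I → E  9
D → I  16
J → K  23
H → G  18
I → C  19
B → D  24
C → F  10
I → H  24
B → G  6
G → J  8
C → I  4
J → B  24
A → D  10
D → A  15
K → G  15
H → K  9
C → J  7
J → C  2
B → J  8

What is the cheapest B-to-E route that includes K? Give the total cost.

59

Shortest B→K: B → J → K = 31
Shortest K→E: K → D → I → E = 28
Total via K: 31 + 28 = 59.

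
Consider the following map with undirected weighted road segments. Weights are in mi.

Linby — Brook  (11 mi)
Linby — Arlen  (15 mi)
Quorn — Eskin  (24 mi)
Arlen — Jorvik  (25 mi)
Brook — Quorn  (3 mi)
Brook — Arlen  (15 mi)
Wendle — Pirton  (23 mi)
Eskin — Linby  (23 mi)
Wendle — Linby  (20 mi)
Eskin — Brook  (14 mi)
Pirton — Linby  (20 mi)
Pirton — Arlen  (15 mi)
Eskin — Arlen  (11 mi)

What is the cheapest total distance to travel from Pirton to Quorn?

33 mi

Settle nodes by increasing distance from Pirton:
Pirton: 0
Arlen: 15  (via Pirton)
Linby: 20  (via Pirton)
Wendle: 23  (via Pirton)
Eskin: 26  (via Arlen)
Brook: 30  (via Arlen)
Quorn: 33  (via Brook)
Shortest route: Pirton → Arlen → Brook → Quorn = 33 mi.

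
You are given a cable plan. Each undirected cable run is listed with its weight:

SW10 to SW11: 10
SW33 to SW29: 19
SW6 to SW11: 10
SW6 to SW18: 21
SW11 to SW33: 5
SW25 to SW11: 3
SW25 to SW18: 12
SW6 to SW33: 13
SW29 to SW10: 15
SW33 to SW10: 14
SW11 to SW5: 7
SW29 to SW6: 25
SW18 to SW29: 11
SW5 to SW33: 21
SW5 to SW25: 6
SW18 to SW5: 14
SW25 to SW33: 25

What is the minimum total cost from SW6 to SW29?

25

Enumerating some paths:
SW6 → SW29: 25 = 25
SW6 → SW33 → SW29: 13+19 = 32
SW6 → SW11 → SW33 → SW29: 10+5+19 = 34
SW6 → SW18 → SW29: 21+11 = 32
The minimum is 25 via SW6 → SW29.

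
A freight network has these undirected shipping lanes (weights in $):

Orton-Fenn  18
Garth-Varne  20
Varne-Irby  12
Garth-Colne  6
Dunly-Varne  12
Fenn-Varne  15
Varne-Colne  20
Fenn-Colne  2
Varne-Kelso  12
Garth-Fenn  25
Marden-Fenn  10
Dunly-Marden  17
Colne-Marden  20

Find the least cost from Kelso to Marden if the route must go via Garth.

Best Kelso to Garth: Kelso–Varne–Garth costing 32
Best Garth to Marden: Garth–Colne–Fenn–Marden costing 18
Total via Garth: 32 + 18 = $50.

$50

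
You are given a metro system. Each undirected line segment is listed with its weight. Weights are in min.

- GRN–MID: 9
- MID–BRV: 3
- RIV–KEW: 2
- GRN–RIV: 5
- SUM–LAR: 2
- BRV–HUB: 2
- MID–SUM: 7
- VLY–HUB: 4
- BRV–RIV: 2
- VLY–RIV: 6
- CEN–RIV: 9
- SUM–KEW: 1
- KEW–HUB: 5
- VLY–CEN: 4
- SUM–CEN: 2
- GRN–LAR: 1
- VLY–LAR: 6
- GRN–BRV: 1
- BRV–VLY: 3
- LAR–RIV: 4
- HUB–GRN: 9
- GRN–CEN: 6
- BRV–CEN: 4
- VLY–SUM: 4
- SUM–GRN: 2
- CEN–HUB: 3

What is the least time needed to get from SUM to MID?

6 min

Enumerating some paths:
SUM–LAR–GRN–BRV–MID: 2+1+1+3 = 7
SUM–MID: 7 = 7
SUM–GRN–BRV–MID: 2+1+3 = 6
Cheapest is SUM–GRN–BRV–MID at 6 min.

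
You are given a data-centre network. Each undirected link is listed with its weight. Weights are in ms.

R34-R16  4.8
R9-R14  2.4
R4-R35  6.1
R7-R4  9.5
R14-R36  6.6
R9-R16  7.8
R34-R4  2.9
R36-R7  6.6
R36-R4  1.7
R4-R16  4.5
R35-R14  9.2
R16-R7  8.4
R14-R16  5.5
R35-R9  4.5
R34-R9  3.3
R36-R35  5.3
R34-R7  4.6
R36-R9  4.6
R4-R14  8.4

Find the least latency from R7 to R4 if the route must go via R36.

8.3 ms

Best R7 to R36: R7 → R36 costing 6.6
Best R36 to R4: R36 → R4 costing 1.7
Total via R36: 6.6 + 1.7 = 8.3 ms.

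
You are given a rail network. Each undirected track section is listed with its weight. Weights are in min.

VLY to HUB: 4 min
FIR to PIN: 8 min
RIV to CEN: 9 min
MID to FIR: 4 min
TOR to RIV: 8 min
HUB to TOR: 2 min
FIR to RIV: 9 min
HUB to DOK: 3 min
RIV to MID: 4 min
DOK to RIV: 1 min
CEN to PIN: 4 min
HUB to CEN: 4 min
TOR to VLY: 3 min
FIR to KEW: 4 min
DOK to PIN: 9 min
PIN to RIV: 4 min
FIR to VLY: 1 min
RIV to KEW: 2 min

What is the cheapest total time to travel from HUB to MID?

Candidate routes:
HUB–DOK–RIV–MID: 3+1+4 = 8
HUB–VLY–FIR–MID: 4+1+4 = 9
HUB–TOR–VLY–FIR–MID: 2+3+1+4 = 10
The minimum is 8 min via HUB–DOK–RIV–MID.

8 min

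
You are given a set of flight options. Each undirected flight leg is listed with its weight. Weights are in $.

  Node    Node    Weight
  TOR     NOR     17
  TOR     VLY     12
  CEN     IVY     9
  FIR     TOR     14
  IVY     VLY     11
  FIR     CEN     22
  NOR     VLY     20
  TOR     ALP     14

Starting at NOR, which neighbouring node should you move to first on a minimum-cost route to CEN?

Enumerating some paths:
NOR–TOR–FIR–CEN: 17+14+22 = 53
NOR–VLY–TOR–FIR–CEN: 20+12+14+22 = 68
NOR–VLY–IVY–CEN: 20+11+9 = 40
NOR–TOR–VLY–IVY–CEN: 17+12+11+9 = 49
Cheapest is NOR–VLY–IVY–CEN at $40.
So from NOR the first move is to VLY.

VLY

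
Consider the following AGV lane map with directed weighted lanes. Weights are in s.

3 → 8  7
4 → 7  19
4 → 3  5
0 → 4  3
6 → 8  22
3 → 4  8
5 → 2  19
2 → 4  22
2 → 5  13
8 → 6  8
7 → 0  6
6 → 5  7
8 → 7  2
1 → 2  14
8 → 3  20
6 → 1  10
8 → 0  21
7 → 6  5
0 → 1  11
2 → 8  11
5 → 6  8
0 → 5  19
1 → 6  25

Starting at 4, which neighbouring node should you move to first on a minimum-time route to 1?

Compare a few routes:
4 - 3 - 8 - 7 - 0 - 1: 5+7+2+6+11 = 31
4 - 3 - 8 - 7 - 6 - 1: 5+7+2+5+10 = 29
4 - 3 - 8 - 6 - 1: 5+7+8+10 = 30
4 - 7 - 6 - 1: 19+5+10 = 34
Cheapest is 4 - 3 - 8 - 7 - 6 - 1 at 29 s.
So from 4 the first move is to 3.

3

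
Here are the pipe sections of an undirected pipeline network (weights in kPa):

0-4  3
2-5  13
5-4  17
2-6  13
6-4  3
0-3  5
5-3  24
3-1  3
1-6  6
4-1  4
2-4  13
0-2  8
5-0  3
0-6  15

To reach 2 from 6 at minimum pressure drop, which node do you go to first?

2

Enumerating some paths:
6 → 2: 13 = 13
6 → 4 → 0 → 2: 3+3+8 = 14
The minimum is 13 kPa via 6 → 2.
So from 6 the first move is to 2.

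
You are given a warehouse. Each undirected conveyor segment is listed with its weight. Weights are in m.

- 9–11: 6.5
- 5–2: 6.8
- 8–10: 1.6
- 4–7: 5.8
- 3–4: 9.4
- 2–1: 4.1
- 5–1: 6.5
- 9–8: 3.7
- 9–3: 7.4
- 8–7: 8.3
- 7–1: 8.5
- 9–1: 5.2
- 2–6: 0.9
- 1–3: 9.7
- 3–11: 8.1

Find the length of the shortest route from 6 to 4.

19.3 m

Enumerating some paths:
6–2–1–3–4: 0.9+4.1+9.7+9.4 = 24.1
6–2–1–7–4: 0.9+4.1+8.5+5.8 = 19.3
6–2–1–9–3–4: 0.9+4.1+5.2+7.4+9.4 = 27
6–2–1–9–8–7–4: 0.9+4.1+5.2+3.7+8.3+5.8 = 28
Cheapest is 6–2–1–7–4 at 19.3 m.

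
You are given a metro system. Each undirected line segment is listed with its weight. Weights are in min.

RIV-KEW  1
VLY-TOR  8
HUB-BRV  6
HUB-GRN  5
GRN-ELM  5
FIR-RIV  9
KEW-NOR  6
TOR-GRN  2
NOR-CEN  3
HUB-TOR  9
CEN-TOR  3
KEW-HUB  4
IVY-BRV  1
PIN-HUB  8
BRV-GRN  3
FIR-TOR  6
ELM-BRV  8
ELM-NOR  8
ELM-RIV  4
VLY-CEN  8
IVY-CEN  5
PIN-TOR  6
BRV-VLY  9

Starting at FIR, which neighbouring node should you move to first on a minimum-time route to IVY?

Compare a few routes:
FIR - TOR - CEN - IVY: 6+3+5 = 14
FIR - TOR - GRN - BRV - IVY: 6+2+3+1 = 12
Cheapest is FIR - TOR - GRN - BRV - IVY at 12 min.
So from FIR the first move is to TOR.

TOR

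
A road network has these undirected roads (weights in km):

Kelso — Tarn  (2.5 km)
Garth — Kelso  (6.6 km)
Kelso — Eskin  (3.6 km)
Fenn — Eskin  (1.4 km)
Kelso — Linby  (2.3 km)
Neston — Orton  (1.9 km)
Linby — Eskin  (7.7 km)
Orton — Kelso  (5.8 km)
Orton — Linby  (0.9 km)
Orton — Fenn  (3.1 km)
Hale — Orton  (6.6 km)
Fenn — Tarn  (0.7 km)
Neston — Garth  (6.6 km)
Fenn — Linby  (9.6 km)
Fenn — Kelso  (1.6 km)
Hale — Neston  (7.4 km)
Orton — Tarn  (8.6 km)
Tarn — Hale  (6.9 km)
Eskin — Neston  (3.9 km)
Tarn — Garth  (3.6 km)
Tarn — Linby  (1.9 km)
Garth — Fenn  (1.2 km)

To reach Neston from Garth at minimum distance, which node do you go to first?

Fenn

Compare a few routes:
Garth → Fenn → Tarn → Linby → Orton → Neston: 1.2+0.7+1.9+0.9+1.9 = 6.6
Garth → Neston: 6.6 = 6.6
Garth → Fenn → Eskin → Neston: 1.2+1.4+3.9 = 6.5
Garth → Fenn → Orton → Neston: 1.2+3.1+1.9 = 6.2
The minimum is 6.2 km via Garth → Fenn → Orton → Neston.
So from Garth the first move is to Fenn.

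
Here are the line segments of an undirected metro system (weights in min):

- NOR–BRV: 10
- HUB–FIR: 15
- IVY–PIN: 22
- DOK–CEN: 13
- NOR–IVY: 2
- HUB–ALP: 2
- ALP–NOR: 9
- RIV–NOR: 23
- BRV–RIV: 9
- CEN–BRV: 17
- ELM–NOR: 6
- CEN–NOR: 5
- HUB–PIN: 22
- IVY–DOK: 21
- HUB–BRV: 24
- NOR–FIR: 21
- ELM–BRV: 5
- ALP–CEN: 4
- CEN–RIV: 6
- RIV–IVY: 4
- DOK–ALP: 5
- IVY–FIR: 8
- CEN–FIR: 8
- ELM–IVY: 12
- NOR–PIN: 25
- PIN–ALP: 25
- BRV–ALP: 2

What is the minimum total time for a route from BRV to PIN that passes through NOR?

34 min

Shortest BRV→NOR: BRV–NOR = 10
Best NOR to PIN: NOR–IVY–PIN costing 24
Total via NOR: 10 + 24 = 34 min.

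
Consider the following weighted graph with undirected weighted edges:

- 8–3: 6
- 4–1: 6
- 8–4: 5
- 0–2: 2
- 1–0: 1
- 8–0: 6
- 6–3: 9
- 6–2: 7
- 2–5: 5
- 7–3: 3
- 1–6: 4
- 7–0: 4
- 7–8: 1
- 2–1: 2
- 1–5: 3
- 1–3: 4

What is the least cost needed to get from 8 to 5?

Enumerating some paths:
8 - 7 - 3 - 1 - 5: 1+3+4+3 = 11
8 - 0 - 1 - 5: 6+1+3 = 10
8 - 7 - 0 - 1 - 5: 1+4+1+3 = 9
8 - 7 - 0 - 2 - 5: 1+4+2+5 = 12
Cheapest is 8 - 7 - 0 - 1 - 5 at 9.

9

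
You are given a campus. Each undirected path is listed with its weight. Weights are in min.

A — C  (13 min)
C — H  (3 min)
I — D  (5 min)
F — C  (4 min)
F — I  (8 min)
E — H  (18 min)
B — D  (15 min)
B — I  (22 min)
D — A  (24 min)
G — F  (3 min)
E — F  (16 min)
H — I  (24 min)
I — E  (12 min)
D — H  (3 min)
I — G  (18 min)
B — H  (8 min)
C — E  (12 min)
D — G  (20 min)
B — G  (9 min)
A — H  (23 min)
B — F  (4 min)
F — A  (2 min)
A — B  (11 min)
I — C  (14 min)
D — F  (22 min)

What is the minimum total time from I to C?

11 min

Running Dijkstra from I:
I: 0
D: 5  (via I)
F: 8  (via I)
H: 8  (via D)
A: 10  (via F)
C: 11  (via H)
Shortest route: I–D–H–C = 11 min.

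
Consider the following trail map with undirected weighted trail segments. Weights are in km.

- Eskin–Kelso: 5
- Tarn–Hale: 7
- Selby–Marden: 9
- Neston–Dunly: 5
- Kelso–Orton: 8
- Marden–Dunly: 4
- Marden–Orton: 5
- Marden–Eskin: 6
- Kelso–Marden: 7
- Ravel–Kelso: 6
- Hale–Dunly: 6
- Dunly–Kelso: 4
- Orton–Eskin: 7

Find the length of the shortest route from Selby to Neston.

Enumerating some paths:
Selby–Marden–Kelso–Dunly–Neston: 9+7+4+5 = 25
Selby–Marden–Eskin–Kelso–Dunly–Neston: 9+6+5+4+5 = 29
Selby–Marden–Dunly–Neston: 9+4+5 = 18
Cheapest is Selby–Marden–Dunly–Neston at 18 km.

18 km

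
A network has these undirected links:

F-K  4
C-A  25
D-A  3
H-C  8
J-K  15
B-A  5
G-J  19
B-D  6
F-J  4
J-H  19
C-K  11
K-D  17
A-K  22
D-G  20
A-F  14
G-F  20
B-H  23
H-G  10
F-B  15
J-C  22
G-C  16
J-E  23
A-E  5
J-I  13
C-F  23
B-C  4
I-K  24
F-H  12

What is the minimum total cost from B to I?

32

Enumerating some paths:
B - F - J - I: 15+4+13 = 32
B - A - F - J - I: 5+14+4+13 = 36
Cheapest is B - F - J - I at 32.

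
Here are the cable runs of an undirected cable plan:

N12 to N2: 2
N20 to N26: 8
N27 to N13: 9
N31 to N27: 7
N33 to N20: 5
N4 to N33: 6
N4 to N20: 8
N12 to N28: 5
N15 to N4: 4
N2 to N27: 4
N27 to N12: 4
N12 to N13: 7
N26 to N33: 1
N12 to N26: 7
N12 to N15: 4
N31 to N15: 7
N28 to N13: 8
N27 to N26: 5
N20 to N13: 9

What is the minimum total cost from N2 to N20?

Shortest distances from N2:
N2: 0
N12: 2  (via N2)
N27: 4  (via N2)
N15: 6  (via N12)
N28: 7  (via N12)
N26: 9  (via N12)
N13: 9  (via N12)
N33: 10  (via N26)
N4: 10  (via N15)
N31: 11  (via N27)
N20: 15  (via N33)
Shortest route: N2–N12–N26–N33–N20 = 15.

15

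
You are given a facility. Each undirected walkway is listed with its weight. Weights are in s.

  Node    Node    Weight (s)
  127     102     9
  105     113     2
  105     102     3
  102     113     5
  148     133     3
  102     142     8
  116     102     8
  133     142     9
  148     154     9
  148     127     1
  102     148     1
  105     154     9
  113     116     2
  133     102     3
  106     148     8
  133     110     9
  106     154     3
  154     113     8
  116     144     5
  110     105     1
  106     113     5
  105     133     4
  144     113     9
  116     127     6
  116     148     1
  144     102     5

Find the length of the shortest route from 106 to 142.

17 s

Compare a few routes:
106 → 148 → 102 → 142: 8+1+8 = 17
106 → 113 → 102 → 142: 5+5+8 = 18
Cheapest is 106 → 148 → 102 → 142 at 17 s.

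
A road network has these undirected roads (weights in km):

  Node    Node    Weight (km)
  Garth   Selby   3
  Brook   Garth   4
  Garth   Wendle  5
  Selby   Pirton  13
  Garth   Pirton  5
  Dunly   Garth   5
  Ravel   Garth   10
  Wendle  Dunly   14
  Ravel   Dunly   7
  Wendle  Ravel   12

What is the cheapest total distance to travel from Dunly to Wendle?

10 km

Candidate routes:
Dunly → Wendle: 14 = 14
Dunly → Garth → Wendle: 5+5 = 10
The minimum is 10 km via Dunly → Garth → Wendle.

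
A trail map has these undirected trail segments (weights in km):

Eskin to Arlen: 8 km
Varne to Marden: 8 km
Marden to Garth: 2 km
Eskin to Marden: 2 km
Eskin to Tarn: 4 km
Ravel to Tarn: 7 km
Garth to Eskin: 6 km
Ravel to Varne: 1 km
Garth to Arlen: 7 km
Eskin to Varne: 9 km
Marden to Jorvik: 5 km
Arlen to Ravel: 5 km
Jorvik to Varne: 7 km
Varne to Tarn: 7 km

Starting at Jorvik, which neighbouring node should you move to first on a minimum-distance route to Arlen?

Compare a few routes:
Jorvik → Varne → Ravel → Arlen: 7+1+5 = 13
Jorvik → Marden → Garth → Arlen: 5+2+7 = 14
The minimum is 13 km via Jorvik → Varne → Ravel → Arlen.
So from Jorvik the first move is to Varne.

Varne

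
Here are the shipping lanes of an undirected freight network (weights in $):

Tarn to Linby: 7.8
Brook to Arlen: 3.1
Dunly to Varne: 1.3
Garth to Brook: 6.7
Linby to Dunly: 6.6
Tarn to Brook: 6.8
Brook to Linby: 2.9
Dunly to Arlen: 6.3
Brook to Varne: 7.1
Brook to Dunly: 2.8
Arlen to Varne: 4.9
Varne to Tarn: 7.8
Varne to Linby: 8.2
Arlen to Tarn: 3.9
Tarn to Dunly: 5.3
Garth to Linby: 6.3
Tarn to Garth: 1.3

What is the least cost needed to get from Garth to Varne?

$7.9

Enumerating some paths:
Garth–Tarn–Varne: 1.3+7.8 = 9.1
Garth–Tarn–Arlen–Varne: 1.3+3.9+4.9 = 10.1
Garth–Brook–Dunly–Varne: 6.7+2.8+1.3 = 10.8
Garth–Tarn–Dunly–Varne: 1.3+5.3+1.3 = 7.9
The minimum is $7.9 via Garth–Tarn–Dunly–Varne.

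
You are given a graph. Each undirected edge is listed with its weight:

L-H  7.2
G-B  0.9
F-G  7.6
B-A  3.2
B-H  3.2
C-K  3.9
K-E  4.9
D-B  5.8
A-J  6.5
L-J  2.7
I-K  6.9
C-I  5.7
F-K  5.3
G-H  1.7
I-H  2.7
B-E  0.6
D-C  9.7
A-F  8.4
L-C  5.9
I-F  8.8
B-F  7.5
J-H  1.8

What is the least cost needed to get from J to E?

5

Shortest distances from J:
J: 0
H: 1.8  (via J)
L: 2.7  (via J)
G: 3.5  (via H)
B: 4.4  (via G)
I: 4.5  (via H)
E: 5  (via B)
Shortest route: J–H–G–B–E = 5.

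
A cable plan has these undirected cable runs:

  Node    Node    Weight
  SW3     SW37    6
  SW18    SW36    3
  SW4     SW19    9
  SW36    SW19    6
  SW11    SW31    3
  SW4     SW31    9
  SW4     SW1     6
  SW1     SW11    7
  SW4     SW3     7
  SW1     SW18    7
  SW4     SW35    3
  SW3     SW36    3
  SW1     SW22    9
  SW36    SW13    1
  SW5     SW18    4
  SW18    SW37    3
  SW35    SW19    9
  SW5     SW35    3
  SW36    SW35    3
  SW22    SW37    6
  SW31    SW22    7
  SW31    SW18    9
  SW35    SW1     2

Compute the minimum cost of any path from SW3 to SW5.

Running Dijkstra from SW3:
SW3: 0
SW36: 3  (via SW3)
SW13: 4  (via SW36)
SW37: 6  (via SW3)
SW18: 6  (via SW36)
SW35: 6  (via SW36)
SW4: 7  (via SW3)
SW1: 8  (via SW35)
SW5: 9  (via SW35)
Shortest route: SW3 → SW36 → SW35 → SW5 = 9.

9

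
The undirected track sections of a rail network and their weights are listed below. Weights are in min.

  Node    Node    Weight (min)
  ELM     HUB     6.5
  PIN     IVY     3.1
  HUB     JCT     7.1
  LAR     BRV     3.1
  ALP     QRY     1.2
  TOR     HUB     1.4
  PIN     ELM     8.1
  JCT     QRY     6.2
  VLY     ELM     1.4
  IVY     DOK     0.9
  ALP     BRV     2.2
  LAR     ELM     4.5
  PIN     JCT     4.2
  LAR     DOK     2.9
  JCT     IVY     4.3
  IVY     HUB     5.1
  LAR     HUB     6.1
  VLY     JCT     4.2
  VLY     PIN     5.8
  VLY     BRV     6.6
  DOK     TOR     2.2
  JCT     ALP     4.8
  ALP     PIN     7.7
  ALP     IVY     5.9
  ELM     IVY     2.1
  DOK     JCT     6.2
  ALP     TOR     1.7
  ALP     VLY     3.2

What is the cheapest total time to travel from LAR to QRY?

6.5 min

Candidate routes:
LAR - BRV - ALP - QRY: 3.1+2.2+1.2 = 6.5
LAR - DOK - TOR - ALP - QRY: 2.9+2.2+1.7+1.2 = 8
Cheapest is LAR - BRV - ALP - QRY at 6.5 min.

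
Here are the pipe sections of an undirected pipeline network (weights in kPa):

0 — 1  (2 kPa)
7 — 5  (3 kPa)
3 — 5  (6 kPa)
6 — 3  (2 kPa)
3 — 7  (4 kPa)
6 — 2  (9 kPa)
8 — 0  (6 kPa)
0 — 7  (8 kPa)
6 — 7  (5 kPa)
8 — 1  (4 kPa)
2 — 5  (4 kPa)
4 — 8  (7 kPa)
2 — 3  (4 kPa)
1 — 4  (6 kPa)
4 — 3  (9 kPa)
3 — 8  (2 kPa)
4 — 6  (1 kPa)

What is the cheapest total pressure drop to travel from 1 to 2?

Shortest distances from 1:
1: 0
0: 2  (via 1)
8: 4  (via 1)
3: 6  (via 8)
4: 6  (via 1)
6: 7  (via 4)
2: 10  (via 3)
Shortest route: 1 → 8 → 3 → 2 = 10 kPa.

10 kPa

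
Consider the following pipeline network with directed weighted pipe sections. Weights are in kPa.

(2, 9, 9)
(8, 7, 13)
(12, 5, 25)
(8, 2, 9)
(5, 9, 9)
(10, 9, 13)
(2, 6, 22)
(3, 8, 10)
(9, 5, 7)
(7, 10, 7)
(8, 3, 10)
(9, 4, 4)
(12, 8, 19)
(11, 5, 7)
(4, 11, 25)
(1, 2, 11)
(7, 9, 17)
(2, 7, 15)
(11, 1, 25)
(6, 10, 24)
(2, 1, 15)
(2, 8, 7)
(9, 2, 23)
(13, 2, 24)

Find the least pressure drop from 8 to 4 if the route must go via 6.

Shortest 8→6: 8 → 2 → 6 = 31
Best 6 to 4: 6 → 10 → 9 → 4 costing 41
Total via 6: 31 + 41 = 72 kPa.

72 kPa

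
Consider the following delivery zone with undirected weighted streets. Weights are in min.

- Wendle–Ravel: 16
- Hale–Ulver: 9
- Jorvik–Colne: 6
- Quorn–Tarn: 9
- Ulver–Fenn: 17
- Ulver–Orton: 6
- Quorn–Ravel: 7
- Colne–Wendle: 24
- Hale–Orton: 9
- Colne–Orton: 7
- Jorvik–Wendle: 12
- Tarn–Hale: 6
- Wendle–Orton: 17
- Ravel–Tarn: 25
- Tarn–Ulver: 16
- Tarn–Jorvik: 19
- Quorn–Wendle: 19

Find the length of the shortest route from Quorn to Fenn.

41 min

Settle nodes by increasing distance from Quorn:
Quorn: 0
Ravel: 7  (via Quorn)
Tarn: 9  (via Quorn)
Hale: 15  (via Tarn)
Wendle: 19  (via Quorn)
Ulver: 24  (via Hale)
Orton: 24  (via Hale)
Jorvik: 28  (via Tarn)
Colne: 31  (via Orton)
Fenn: 41  (via Ulver)
Shortest route: Quorn → Tarn → Hale → Ulver → Fenn = 41 min.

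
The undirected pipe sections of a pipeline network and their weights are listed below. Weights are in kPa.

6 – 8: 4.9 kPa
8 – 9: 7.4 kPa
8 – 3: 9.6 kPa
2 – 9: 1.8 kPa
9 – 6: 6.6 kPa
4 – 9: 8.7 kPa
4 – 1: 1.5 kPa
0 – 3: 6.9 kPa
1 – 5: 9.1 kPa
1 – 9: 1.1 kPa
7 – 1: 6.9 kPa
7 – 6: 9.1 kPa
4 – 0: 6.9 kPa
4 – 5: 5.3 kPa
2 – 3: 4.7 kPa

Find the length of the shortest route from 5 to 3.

Settle nodes by increasing distance from 5:
5: 0
4: 5.3  (via 5)
1: 6.8  (via 4)
9: 7.9  (via 1)
2: 9.7  (via 9)
0: 12.2  (via 4)
7: 13.7  (via 1)
3: 14.4  (via 2)
Shortest route: 5–4–1–9–2–3 = 14.4 kPa.

14.4 kPa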